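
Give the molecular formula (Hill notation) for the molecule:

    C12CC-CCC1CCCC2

Heavy atoms from the SMILES: 10 C.
Implicit hydrogens by atom environment:
  8 × C: 2 H each → 16
  2 × C: 1 H each → 2
  Total hydrogens = 18.
Molecular formula: C10H18

C10H18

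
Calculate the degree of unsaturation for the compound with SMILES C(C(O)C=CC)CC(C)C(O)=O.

Molecular formula from the SMILES: C9H16O3.
DoU = (2C + 2 + N − H − X)/2 = (2·9 + 2 + 0 − 16 − 0)/2 = 4/2 = 2.
(Structurally: 0 ring(s) + 2 π bond(s) = 2.)

2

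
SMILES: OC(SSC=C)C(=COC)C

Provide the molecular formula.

C7H12O2S2

Heavy atoms from the SMILES: 7 C, 2 O, 2 S.
Implicit hydrogens by atom environment:
  3 × C: 1 H each → 3
  2 × C: 3 H each → 6
  2 × S: no H
  1 × C: 2 H
  1 × C: no H
  1 × O: 1 H
  1 × O: no H
  Total hydrogens = 12.
Molecular formula: C7H12O2S2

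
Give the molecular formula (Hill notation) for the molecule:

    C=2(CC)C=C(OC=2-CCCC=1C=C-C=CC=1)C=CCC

Heavy atoms from the SMILES: 19 C, 1 O.
Implicit hydrogens by atom environment:
  6 × C (aromatic): 1 H each → 6
  5 × C: 2 H each → 10
  4 × C (aromatic): no H
  2 × C: 3 H each → 6
  2 × C: 1 H each → 2
  1 × O (aromatic): no H
  Total hydrogens = 24.
Molecular formula: C19H24O

C19H24O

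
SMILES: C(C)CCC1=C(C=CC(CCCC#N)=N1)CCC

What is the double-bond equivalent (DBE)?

Molecular formula from the SMILES: C16H24N2.
DoU = (2C + 2 + N − H − X)/2 = (2·16 + 2 + 2 − 24 − 0)/2 = 12/2 = 6.
(Structurally: 1 ring(s) + 5 π bond(s) = 6.)

6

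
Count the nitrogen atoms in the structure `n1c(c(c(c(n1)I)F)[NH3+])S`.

The symbol for nitrogen appears 3 times in the SMILES.

3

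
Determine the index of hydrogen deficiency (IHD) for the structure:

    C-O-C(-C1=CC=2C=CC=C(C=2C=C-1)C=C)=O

Molecular formula from the SMILES: C14H12O2.
DoU = (2C + 2 + N − H − X)/2 = (2·14 + 2 + 0 − 12 − 0)/2 = 18/2 = 9.
(Structurally: 2 ring(s) + 7 π bond(s) = 9.)

9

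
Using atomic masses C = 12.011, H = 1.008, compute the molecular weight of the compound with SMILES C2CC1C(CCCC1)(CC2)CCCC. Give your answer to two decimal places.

Molecular formula: C14H26.
M = 14×12.011 + 26×1.008 = 194.36 g/mol.

194.36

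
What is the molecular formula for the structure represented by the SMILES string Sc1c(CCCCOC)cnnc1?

C9H14N2OS

Heavy atoms from the SMILES: 9 C, 2 N, 1 O, 1 S.
Implicit hydrogens by atom environment:
  4 × C: 2 H each → 8
  2 × C (aromatic): 1 H each → 2
  2 × C (aromatic): no H
  2 × N (aromatic): no H
  1 × C: 3 H
  1 × O: no H
  1 × S: 1 H
  Total hydrogens = 14.
Molecular formula: C9H14N2OS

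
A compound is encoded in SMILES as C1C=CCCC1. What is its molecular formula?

C6H10

Heavy atoms from the SMILES: 6 C.
Implicit hydrogens by atom environment:
  4 × C: 2 H each → 8
  2 × C: 1 H each → 2
  Total hydrogens = 10.
Molecular formula: C6H10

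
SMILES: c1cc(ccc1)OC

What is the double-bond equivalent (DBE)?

4

Molecular formula from the SMILES: C7H8O.
DoU = (2C + 2 + N − H − X)/2 = (2·7 + 2 + 0 − 8 − 0)/2 = 8/2 = 4.
(Structurally: 1 ring(s) + 3 π bond(s) = 4.)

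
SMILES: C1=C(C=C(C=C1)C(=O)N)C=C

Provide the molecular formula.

C9H9NO

Heavy atoms from the SMILES: 9 C, 1 N, 1 O.
Implicit hydrogens by atom environment:
  4 × C (aromatic): 1 H each → 4
  2 × C (aromatic): no H
  1 × C: 2 H
  1 × C: 1 H
  1 × C: no H
  1 × N: 2 H
  1 × O: no H
  Total hydrogens = 9.
Molecular formula: C9H9NO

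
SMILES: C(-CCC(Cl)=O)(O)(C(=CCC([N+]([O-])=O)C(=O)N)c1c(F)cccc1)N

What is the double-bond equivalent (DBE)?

8

Molecular formula from the SMILES: C15H17ClFN3O5.
DoU = (2C + 2 + N − H − X)/2 = (2·15 + 2 + 3 − 17 − 2)/2 = 16/2 = 8.
(Structurally: 1 ring(s) + 7 π bond(s) = 8.)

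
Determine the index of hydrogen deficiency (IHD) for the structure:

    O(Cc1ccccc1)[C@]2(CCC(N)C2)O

5

Molecular formula from the SMILES: C12H17NO2.
DoU = (2C + 2 + N − H − X)/2 = (2·12 + 2 + 1 − 17 − 0)/2 = 10/2 = 5.
(Structurally: 2 ring(s) + 3 π bond(s) = 5.)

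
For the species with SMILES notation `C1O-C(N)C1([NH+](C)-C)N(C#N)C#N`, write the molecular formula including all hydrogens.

C7H12N5O+

Heavy atoms from the SMILES: 7 C, 5 N, 1 O.
Implicit hydrogens by atom environment:
  3 × C: no H
  3 × N: no H
  2 × C: 3 H each → 6
  1 × C: 2 H
  1 × C: 1 H
  1 × N: 2 H
  1 × N (charge +1): 1 H
  1 × O: no H
  Total hydrogens = 12.
Net charge +1.
Molecular formula: C7H12N5O+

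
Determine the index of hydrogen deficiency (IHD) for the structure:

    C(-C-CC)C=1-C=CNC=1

3

Molecular formula from the SMILES: C8H13N.
DoU = (2C + 2 + N − H − X)/2 = (2·8 + 2 + 1 − 13 − 0)/2 = 6/2 = 3.
(Structurally: 1 ring(s) + 2 π bond(s) = 3.)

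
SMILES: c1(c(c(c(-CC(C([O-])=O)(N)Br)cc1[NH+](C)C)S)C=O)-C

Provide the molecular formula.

Heavy atoms from the SMILES: 1 Br, 13 C, 2 N, 3 O, 1 S.
Implicit hydrogens by atom environment:
  5 × C (aromatic): no H
  3 × C: 3 H each → 9
  2 × C: no H
  2 × O: no H
  1 × Br: no H
  1 × C: 2 H
  1 × C (aromatic): 1 H
  1 × C: 1 H
  1 × N: 2 H
  1 × N (charge +1): 1 H
  1 × O (charge -1): no H
  1 × S: 1 H
  Total hydrogens = 17.
Molecular formula: C13H17BrN2O3S

C13H17BrN2O3S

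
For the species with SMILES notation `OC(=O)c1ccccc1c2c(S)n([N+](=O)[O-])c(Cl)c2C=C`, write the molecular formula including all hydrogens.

C13H9ClN2O4S

Heavy atoms from the SMILES: 13 C, 1 Cl, 2 N, 4 O, 1 S.
Implicit hydrogens by atom environment:
  6 × C (aromatic): no H
  4 × C (aromatic): 1 H each → 4
  2 × O: no H
  1 × C: 2 H
  1 × C: 1 H
  1 × C: no H
  1 × Cl: no H
  1 × N (aromatic): no H
  1 × N (charge +1): no H
  1 × O: 1 H
  1 × O (charge -1): no H
  1 × S: 1 H
  Total hydrogens = 9.
Molecular formula: C13H9ClN2O4S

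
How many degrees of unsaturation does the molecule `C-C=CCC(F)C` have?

1

Molecular formula from the SMILES: C6H11F.
DoU = (2C + 2 + N − H − X)/2 = (2·6 + 2 + 0 − 11 − 1)/2 = 2/2 = 1.
(Structurally: 0 ring(s) + 1 π bond(s) = 1.)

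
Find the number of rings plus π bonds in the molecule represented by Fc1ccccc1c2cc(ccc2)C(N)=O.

9

Molecular formula from the SMILES: C13H10FNO.
DoU = (2C + 2 + N − H − X)/2 = (2·13 + 2 + 1 − 10 − 1)/2 = 18/2 = 9.
(Structurally: 2 ring(s) + 7 π bond(s) = 9.)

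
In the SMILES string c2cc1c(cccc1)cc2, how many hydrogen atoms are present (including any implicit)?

Hydrogens are implicit in SMILES; fill each atom to its normal valence:
  8 × C (aromatic): 1 H each → 8
  2 × C (aromatic): no H
  Total hydrogens = 8.

8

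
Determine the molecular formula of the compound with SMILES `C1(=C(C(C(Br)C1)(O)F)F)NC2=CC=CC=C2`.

C11H10BrF2NO

Heavy atoms from the SMILES: 1 Br, 11 C, 2 F, 1 N, 1 O.
Implicit hydrogens by atom environment:
  5 × C (aromatic): 1 H each → 5
  3 × C: no H
  2 × F: no H
  1 × Br: no H
  1 × C: 2 H
  1 × C: 1 H
  1 × C (aromatic): no H
  1 × N: 1 H
  1 × O: 1 H
  Total hydrogens = 10.
Molecular formula: C11H10BrF2NO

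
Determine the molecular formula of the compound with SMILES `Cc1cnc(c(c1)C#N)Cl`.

C7H5ClN2

Heavy atoms from the SMILES: 7 C, 1 Cl, 2 N.
Implicit hydrogens by atom environment:
  3 × C (aromatic): no H
  2 × C (aromatic): 1 H each → 2
  1 × C: 3 H
  1 × C: no H
  1 × Cl: no H
  1 × N (aromatic): no H
  1 × N: no H
  Total hydrogens = 5.
Molecular formula: C7H5ClN2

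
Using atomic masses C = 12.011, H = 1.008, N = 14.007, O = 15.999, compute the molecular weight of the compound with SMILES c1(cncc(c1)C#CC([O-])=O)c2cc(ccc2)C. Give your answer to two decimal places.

236.25

Molecular formula: C15H10NO2-.
M = 15×12.011 + 10×1.008 + 1×14.007 + 2×15.999 = 236.25 g/mol.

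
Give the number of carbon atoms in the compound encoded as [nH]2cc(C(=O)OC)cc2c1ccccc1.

The symbol for carbon appears 12 times in the SMILES. Lowercase c denotes aromatic carbon and counts toward C.

12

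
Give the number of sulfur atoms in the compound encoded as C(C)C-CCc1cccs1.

The symbol for sulfur appears 1 time in the SMILES.

1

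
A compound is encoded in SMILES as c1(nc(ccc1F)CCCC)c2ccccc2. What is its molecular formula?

C15H16FN

Heavy atoms from the SMILES: 15 C, 1 F, 1 N.
Implicit hydrogens by atom environment:
  7 × C (aromatic): 1 H each → 7
  4 × C (aromatic): no H
  3 × C: 2 H each → 6
  1 × C: 3 H
  1 × F: no H
  1 × N (aromatic): no H
  Total hydrogens = 16.
Molecular formula: C15H16FN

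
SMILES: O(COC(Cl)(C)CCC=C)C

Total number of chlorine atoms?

The symbol for chlorine appears 1 time in the SMILES.

1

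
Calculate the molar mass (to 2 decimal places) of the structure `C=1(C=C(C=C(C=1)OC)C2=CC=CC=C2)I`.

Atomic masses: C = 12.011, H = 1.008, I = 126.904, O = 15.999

310.13

Molecular formula: C13H11IO.
M = 13×12.011 + 11×1.008 + 1×126.904 + 1×15.999 = 310.13 g/mol.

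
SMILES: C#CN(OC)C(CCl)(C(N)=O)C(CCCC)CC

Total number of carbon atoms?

The symbol for carbon appears 13 times in the SMILES. (Cl is a single chlorine, not C + l.)

13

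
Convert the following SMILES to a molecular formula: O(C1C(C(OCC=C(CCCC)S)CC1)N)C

C13H25NO2S

Heavy atoms from the SMILES: 13 C, 1 N, 2 O, 1 S.
Implicit hydrogens by atom environment:
  6 × C: 2 H each → 12
  4 × C: 1 H each → 4
  2 × C: 3 H each → 6
  2 × O: no H
  1 × C: no H
  1 × N: 2 H
  1 × S: 1 H
  Total hydrogens = 25.
Molecular formula: C13H25NO2S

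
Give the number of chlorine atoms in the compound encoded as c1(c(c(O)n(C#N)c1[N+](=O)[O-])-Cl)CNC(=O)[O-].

1

The symbol for chlorine appears 1 time in the SMILES.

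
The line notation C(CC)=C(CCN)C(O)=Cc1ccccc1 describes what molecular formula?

C14H19NO

Heavy atoms from the SMILES: 14 C, 1 N, 1 O.
Implicit hydrogens by atom environment:
  5 × C (aromatic): 1 H each → 5
  3 × C: 2 H each → 6
  2 × C: 1 H each → 2
  2 × C: no H
  1 × C: 3 H
  1 × C (aromatic): no H
  1 × N: 2 H
  1 × O: 1 H
  Total hydrogens = 19.
Molecular formula: C14H19NO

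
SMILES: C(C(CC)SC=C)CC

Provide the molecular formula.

C8H16S

Heavy atoms from the SMILES: 8 C, 1 S.
Implicit hydrogens by atom environment:
  4 × C: 2 H each → 8
  2 × C: 3 H each → 6
  2 × C: 1 H each → 2
  1 × S: no H
  Total hydrogens = 16.
Molecular formula: C8H16S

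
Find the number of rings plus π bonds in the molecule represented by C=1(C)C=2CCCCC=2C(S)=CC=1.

Molecular formula from the SMILES: C11H14S.
DoU = (2C + 2 + N − H − X)/2 = (2·11 + 2 + 0 − 14 − 0)/2 = 10/2 = 5.
(Structurally: 2 ring(s) + 3 π bond(s) = 5.)

5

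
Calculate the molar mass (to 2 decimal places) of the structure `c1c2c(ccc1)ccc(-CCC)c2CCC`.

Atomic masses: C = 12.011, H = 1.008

212.34

Molecular formula: C16H20.
M = 16×12.011 + 20×1.008 = 212.34 g/mol.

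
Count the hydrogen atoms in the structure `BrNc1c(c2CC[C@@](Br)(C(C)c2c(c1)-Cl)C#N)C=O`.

11

Hydrogens are implicit in SMILES; fill each atom to its normal valence:
  5 × C (aromatic): no H
  2 × Br: no H
  2 × C: 2 H each → 4
  2 × C: 1 H each → 2
  2 × C: no H
  1 × C: 3 H
  1 × C (aromatic): 1 H
  1 × Cl: no H
  1 × N: 1 H
  1 × N: no H
  1 × O: no H
  Total hydrogens = 11.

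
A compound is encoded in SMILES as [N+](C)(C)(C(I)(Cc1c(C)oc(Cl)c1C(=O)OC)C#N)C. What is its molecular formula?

Heavy atoms from the SMILES: 13 C, 1 Cl, 1 I, 2 N, 3 O.
Implicit hydrogens by atom environment:
  5 × C: 3 H each → 15
  4 × C (aromatic): no H
  3 × C: no H
  2 × O: no H
  1 × C: 2 H
  1 × Cl: no H
  1 × I: no H
  1 × N (charge +1): no H
  1 × N: no H
  1 × O (aromatic): no H
  Total hydrogens = 17.
Net charge +1.
Molecular formula: C13H17ClIN2O3+

C13H17ClIN2O3+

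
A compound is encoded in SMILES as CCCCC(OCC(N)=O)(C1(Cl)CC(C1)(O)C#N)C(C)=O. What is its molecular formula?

C14H21ClN2O4

Heavy atoms from the SMILES: 14 C, 1 Cl, 2 N, 4 O.
Implicit hydrogens by atom environment:
  6 × C: 2 H each → 12
  6 × C: no H
  3 × O: no H
  2 × C: 3 H each → 6
  1 × Cl: no H
  1 × N: 2 H
  1 × N: no H
  1 × O: 1 H
  Total hydrogens = 21.
Molecular formula: C14H21ClN2O4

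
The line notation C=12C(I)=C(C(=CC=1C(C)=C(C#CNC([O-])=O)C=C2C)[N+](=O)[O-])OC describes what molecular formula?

Heavy atoms from the SMILES: 16 C, 1 I, 2 N, 5 O.
Implicit hydrogens by atom environment:
  8 × C (aromatic): no H
  3 × C: 3 H each → 9
  3 × C: no H
  3 × O: no H
  2 × C (aromatic): 1 H each → 2
  2 × O (charge -1): no H
  1 × I: no H
  1 × N: 1 H
  1 × N (charge +1): no H
  Total hydrogens = 12.
Net charge -1.
Molecular formula: C16H12IN2O5-

C16H12IN2O5-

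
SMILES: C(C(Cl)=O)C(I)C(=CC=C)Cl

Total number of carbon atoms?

The symbol for carbon appears 7 times in the SMILES. (Cl is a single chlorine, not C + l.)

7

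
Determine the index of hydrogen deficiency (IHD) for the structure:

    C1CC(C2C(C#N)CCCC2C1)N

Molecular formula from the SMILES: C11H18N2.
DoU = (2C + 2 + N − H − X)/2 = (2·11 + 2 + 2 − 18 − 0)/2 = 8/2 = 4.
(Structurally: 2 ring(s) + 2 π bond(s) = 4.)

4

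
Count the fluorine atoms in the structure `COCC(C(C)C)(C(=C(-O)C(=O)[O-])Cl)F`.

1

The symbol for fluorine appears 1 time in the SMILES.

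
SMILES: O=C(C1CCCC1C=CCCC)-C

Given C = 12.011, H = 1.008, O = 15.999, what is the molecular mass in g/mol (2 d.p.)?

Molecular formula: C12H20O.
M = 12×12.011 + 20×1.008 + 1×15.999 = 180.29 g/mol.

180.29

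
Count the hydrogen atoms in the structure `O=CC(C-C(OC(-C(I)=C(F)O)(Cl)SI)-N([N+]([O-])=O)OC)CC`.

Hydrogens are implicit in SMILES; fill each atom to its normal valence:
  4 × O: no H
  3 × C: 1 H each → 3
  3 × C: no H
  2 × C: 3 H each → 6
  2 × C: 2 H each → 4
  2 × I: no H
  1 × Cl: no H
  1 × F: no H
  1 × N: no H
  1 × N (charge +1): no H
  1 × O: 1 H
  1 × O (charge -1): no H
  1 × S: no H
  Total hydrogens = 14.

14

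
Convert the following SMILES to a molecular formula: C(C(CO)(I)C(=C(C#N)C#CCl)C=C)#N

Heavy atoms from the SMILES: 10 C, 1 Cl, 1 I, 2 N, 1 O.
Implicit hydrogens by atom environment:
  7 × C: no H
  2 × C: 2 H each → 4
  2 × N: no H
  1 × C: 1 H
  1 × Cl: no H
  1 × I: no H
  1 × O: 1 H
  Total hydrogens = 6.
Molecular formula: C10H6ClIN2O

C10H6ClIN2O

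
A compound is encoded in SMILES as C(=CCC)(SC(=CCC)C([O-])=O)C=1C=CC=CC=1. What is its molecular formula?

Heavy atoms from the SMILES: 15 C, 2 O, 1 S.
Implicit hydrogens by atom environment:
  5 × C (aromatic): 1 H each → 5
  3 × C: no H
  2 × C: 3 H each → 6
  2 × C: 2 H each → 4
  2 × C: 1 H each → 2
  1 × C (aromatic): no H
  1 × O: no H
  1 × O (charge -1): no H
  1 × S: no H
  Total hydrogens = 17.
Net charge -1.
Molecular formula: C15H17O2S-

C15H17O2S-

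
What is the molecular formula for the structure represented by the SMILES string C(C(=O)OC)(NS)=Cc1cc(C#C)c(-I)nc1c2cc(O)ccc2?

C17H13IN2O3S

Heavy atoms from the SMILES: 17 C, 1 I, 2 N, 3 O, 1 S.
Implicit hydrogens by atom environment:
  6 × C (aromatic): no H
  5 × C (aromatic): 1 H each → 5
  3 × C: no H
  2 × C: 1 H each → 2
  2 × O: no H
  1 × C: 3 H
  1 × I: no H
  1 × N: 1 H
  1 × N (aromatic): no H
  1 × O: 1 H
  1 × S: 1 H
  Total hydrogens = 13.
Molecular formula: C17H13IN2O3S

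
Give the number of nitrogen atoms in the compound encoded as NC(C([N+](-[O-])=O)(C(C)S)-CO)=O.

2

The symbol for nitrogen appears 2 times in the SMILES.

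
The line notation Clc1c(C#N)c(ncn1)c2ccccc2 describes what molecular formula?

C11H6ClN3

Heavy atoms from the SMILES: 11 C, 1 Cl, 3 N.
Implicit hydrogens by atom environment:
  6 × C (aromatic): 1 H each → 6
  4 × C (aromatic): no H
  2 × N (aromatic): no H
  1 × C: no H
  1 × Cl: no H
  1 × N: no H
  Total hydrogens = 6.
Molecular formula: C11H6ClN3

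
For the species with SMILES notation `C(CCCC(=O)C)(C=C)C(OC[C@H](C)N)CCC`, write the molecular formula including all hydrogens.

Heavy atoms from the SMILES: 15 C, 1 N, 2 O.
Implicit hydrogens by atom environment:
  7 × C: 2 H each → 14
  4 × C: 1 H each → 4
  3 × C: 3 H each → 9
  2 × O: no H
  1 × C: no H
  1 × N: 2 H
  Total hydrogens = 29.
Molecular formula: C15H29NO2

C15H29NO2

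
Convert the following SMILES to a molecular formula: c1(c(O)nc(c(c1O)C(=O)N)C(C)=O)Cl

Heavy atoms from the SMILES: 8 C, 1 Cl, 2 N, 4 O.
Implicit hydrogens by atom environment:
  5 × C (aromatic): no H
  2 × C: no H
  2 × O: 1 H each → 2
  2 × O: no H
  1 × C: 3 H
  1 × Cl: no H
  1 × N: 2 H
  1 × N (aromatic): no H
  Total hydrogens = 7.
Molecular formula: C8H7ClN2O4

C8H7ClN2O4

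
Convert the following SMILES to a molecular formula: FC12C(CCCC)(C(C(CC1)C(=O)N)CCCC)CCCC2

C19H34FNO

Heavy atoms from the SMILES: 19 C, 1 F, 1 N, 1 O.
Implicit hydrogens by atom environment:
  12 × C: 2 H each → 24
  3 × C: no H
  2 × C: 3 H each → 6
  2 × C: 1 H each → 2
  1 × F: no H
  1 × N: 2 H
  1 × O: no H
  Total hydrogens = 34.
Molecular formula: C19H34FNO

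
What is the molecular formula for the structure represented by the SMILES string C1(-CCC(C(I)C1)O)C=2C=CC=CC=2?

C12H15IO

Heavy atoms from the SMILES: 12 C, 1 I, 1 O.
Implicit hydrogens by atom environment:
  5 × C (aromatic): 1 H each → 5
  3 × C: 2 H each → 6
  3 × C: 1 H each → 3
  1 × C (aromatic): no H
  1 × I: no H
  1 × O: 1 H
  Total hydrogens = 15.
Molecular formula: C12H15IO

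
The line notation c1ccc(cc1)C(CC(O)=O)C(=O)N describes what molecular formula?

Heavy atoms from the SMILES: 10 C, 1 N, 3 O.
Implicit hydrogens by atom environment:
  5 × C (aromatic): 1 H each → 5
  2 × C: no H
  2 × O: no H
  1 × C: 2 H
  1 × C: 1 H
  1 × C (aromatic): no H
  1 × N: 2 H
  1 × O: 1 H
  Total hydrogens = 11.
Molecular formula: C10H11NO3

C10H11NO3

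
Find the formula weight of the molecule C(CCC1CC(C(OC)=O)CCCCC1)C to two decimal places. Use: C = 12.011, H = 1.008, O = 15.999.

226.36

Molecular formula: C14H26O2.
M = 14×12.011 + 26×1.008 + 2×15.999 = 226.36 g/mol.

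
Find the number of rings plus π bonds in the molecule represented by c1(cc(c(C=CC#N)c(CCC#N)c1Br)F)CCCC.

Molecular formula from the SMILES: C16H16BrFN2.
DoU = (2C + 2 + N − H − X)/2 = (2·16 + 2 + 2 − 16 − 2)/2 = 18/2 = 9.
(Structurally: 1 ring(s) + 8 π bond(s) = 9.)

9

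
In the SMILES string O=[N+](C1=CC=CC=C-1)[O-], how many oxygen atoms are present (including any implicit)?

2

The symbol for oxygen appears 2 times in the SMILES.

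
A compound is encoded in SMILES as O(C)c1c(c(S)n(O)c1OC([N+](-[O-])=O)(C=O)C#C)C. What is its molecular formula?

Heavy atoms from the SMILES: 10 C, 2 N, 6 O, 1 S.
Implicit hydrogens by atom environment:
  4 × C (aromatic): no H
  4 × O: no H
  2 × C: 3 H each → 6
  2 × C: 1 H each → 2
  2 × C: no H
  1 × N (aromatic): no H
  1 × N (charge +1): no H
  1 × O: 1 H
  1 × O (charge -1): no H
  1 × S: 1 H
  Total hydrogens = 10.
Molecular formula: C10H10N2O6S

C10H10N2O6S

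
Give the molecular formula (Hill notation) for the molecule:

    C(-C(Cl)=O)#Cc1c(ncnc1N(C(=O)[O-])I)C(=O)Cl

Heavy atoms from the SMILES: 9 C, 2 Cl, 1 I, 3 N, 4 O.
Implicit hydrogens by atom environment:
  5 × C: no H
  3 × C (aromatic): no H
  3 × O: no H
  2 × Cl: no H
  2 × N (aromatic): no H
  1 × C (aromatic): 1 H
  1 × I: no H
  1 × N: no H
  1 × O (charge -1): no H
  Total hydrogens = 1.
Net charge -1.
Molecular formula: C9HCl2IN3O4-

C9HCl2IN3O4-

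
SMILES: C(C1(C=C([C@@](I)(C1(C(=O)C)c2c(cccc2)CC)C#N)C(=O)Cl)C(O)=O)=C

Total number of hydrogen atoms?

Hydrogens are implicit in SMILES; fill each atom to its normal valence:
  8 × C: no H
  4 × C (aromatic): 1 H each → 4
  3 × O: no H
  2 × C: 3 H each → 6
  2 × C: 2 H each → 4
  2 × C: 1 H each → 2
  2 × C (aromatic): no H
  1 × Cl: no H
  1 × I: no H
  1 × N: no H
  1 × O: 1 H
  Total hydrogens = 17.

17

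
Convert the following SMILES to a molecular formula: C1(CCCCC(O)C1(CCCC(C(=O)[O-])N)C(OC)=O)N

C14H25N2O5-

Heavy atoms from the SMILES: 14 C, 2 N, 5 O.
Implicit hydrogens by atom environment:
  7 × C: 2 H each → 14
  3 × C: 1 H each → 3
  3 × C: no H
  3 × O: no H
  2 × N: 2 H each → 4
  1 × C: 3 H
  1 × O: 1 H
  1 × O (charge -1): no H
  Total hydrogens = 25.
Net charge -1.
Molecular formula: C14H25N2O5-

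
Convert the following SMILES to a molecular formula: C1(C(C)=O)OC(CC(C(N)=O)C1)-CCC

C11H19NO3

Heavy atoms from the SMILES: 11 C, 1 N, 3 O.
Implicit hydrogens by atom environment:
  4 × C: 2 H each → 8
  3 × C: 1 H each → 3
  3 × O: no H
  2 × C: 3 H each → 6
  2 × C: no H
  1 × N: 2 H
  Total hydrogens = 19.
Molecular formula: C11H19NO3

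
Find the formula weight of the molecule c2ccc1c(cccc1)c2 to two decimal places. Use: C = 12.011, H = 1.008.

Molecular formula: C10H8.
M = 10×12.011 + 8×1.008 = 128.17 g/mol.

128.17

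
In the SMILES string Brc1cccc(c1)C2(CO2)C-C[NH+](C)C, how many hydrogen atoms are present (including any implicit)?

Hydrogens are implicit in SMILES; fill each atom to its normal valence:
  4 × C (aromatic): 1 H each → 4
  3 × C: 2 H each → 6
  2 × C: 3 H each → 6
  2 × C (aromatic): no H
  1 × Br: no H
  1 × C: no H
  1 × N (charge +1): 1 H
  1 × O: no H
  Total hydrogens = 17.

17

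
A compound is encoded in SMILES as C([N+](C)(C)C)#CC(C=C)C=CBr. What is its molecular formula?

Heavy atoms from the SMILES: 1 Br, 10 C, 1 N.
Implicit hydrogens by atom environment:
  4 × C: 1 H each → 4
  3 × C: 3 H each → 9
  2 × C: no H
  1 × Br: no H
  1 × C: 2 H
  1 × N (charge +1): no H
  Total hydrogens = 15.
Net charge +1.
Molecular formula: C10H15BrN+

C10H15BrN+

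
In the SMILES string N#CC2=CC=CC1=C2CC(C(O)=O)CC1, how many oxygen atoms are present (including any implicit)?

2

The symbol for oxygen appears 2 times in the SMILES.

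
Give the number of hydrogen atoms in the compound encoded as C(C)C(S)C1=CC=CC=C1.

Hydrogens are implicit in SMILES; fill each atom to its normal valence:
  5 × C (aromatic): 1 H each → 5
  1 × C: 3 H
  1 × C: 2 H
  1 × C: 1 H
  1 × C (aromatic): no H
  1 × S: 1 H
  Total hydrogens = 12.

12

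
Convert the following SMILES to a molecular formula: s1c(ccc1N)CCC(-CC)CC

Heavy atoms from the SMILES: 11 C, 1 N, 1 S.
Implicit hydrogens by atom environment:
  4 × C: 2 H each → 8
  2 × C: 3 H each → 6
  2 × C (aromatic): 1 H each → 2
  2 × C (aromatic): no H
  1 × C: 1 H
  1 × N: 2 H
  1 × S (aromatic): no H
  Total hydrogens = 19.
Molecular formula: C11H19NS

C11H19NS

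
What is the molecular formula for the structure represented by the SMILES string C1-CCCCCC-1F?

Heavy atoms from the SMILES: 7 C, 1 F.
Implicit hydrogens by atom environment:
  6 × C: 2 H each → 12
  1 × C: 1 H
  1 × F: no H
  Total hydrogens = 13.
Molecular formula: C7H13F

C7H13F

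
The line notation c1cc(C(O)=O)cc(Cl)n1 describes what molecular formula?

C6H4ClNO2

Heavy atoms from the SMILES: 6 C, 1 Cl, 1 N, 2 O.
Implicit hydrogens by atom environment:
  3 × C (aromatic): 1 H each → 3
  2 × C (aromatic): no H
  1 × C: no H
  1 × Cl: no H
  1 × N (aromatic): no H
  1 × O: 1 H
  1 × O: no H
  Total hydrogens = 4.
Molecular formula: C6H4ClNO2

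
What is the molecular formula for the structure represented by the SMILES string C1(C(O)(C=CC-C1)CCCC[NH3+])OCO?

C11H22NO3+

Heavy atoms from the SMILES: 11 C, 1 N, 3 O.
Implicit hydrogens by atom environment:
  7 × C: 2 H each → 14
  3 × C: 1 H each → 3
  2 × O: 1 H each → 2
  1 × C: no H
  1 × N (charge +1): 3 H
  1 × O: no H
  Total hydrogens = 22.
Net charge +1.
Molecular formula: C11H22NO3+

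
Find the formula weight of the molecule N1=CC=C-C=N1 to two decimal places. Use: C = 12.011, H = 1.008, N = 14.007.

Molecular formula: C4H4N2.
M = 4×12.011 + 4×1.008 + 2×14.007 = 80.09 g/mol.

80.09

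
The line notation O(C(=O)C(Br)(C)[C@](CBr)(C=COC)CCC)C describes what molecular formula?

C12H20Br2O3

Heavy atoms from the SMILES: 2 Br, 12 C, 3 O.
Implicit hydrogens by atom environment:
  4 × C: 3 H each → 12
  3 × C: 2 H each → 6
  3 × C: no H
  3 × O: no H
  2 × Br: no H
  2 × C: 1 H each → 2
  Total hydrogens = 20.
Molecular formula: C12H20Br2O3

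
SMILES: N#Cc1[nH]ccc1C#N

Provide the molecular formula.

Heavy atoms from the SMILES: 6 C, 3 N.
Implicit hydrogens by atom environment:
  2 × C (aromatic): 1 H each → 2
  2 × C (aromatic): no H
  2 × C: no H
  2 × N: no H
  1 × N (aromatic): 1 H
  Total hydrogens = 3.
Molecular formula: C6H3N3

C6H3N3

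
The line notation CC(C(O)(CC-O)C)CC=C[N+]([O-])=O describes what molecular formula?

Heavy atoms from the SMILES: 9 C, 1 N, 4 O.
Implicit hydrogens by atom environment:
  3 × C: 2 H each → 6
  3 × C: 1 H each → 3
  2 × C: 3 H each → 6
  2 × O: 1 H each → 2
  1 × C: no H
  1 × N (charge +1): no H
  1 × O: no H
  1 × O (charge -1): no H
  Total hydrogens = 17.
Molecular formula: C9H17NO4

C9H17NO4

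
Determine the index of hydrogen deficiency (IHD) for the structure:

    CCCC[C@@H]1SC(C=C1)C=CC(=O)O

4

Molecular formula from the SMILES: C11H16O2S.
DoU = (2C + 2 + N − H − X)/2 = (2·11 + 2 + 0 − 16 − 0)/2 = 8/2 = 4.
(Structurally: 1 ring(s) + 3 π bond(s) = 4.)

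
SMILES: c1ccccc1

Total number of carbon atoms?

The symbol for carbon appears 6 times in the SMILES. Lowercase c denotes aromatic carbon and counts toward C.

6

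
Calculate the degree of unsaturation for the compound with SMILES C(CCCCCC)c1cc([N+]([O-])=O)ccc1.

Molecular formula from the SMILES: C13H19NO2.
DoU = (2C + 2 + N − H − X)/2 = (2·13 + 2 + 1 − 19 − 0)/2 = 10/2 = 5.
(Structurally: 1 ring(s) + 4 π bond(s) = 5.)

5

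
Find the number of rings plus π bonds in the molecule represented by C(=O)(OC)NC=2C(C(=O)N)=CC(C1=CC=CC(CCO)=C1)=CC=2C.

10

Molecular formula from the SMILES: C18H20N2O4.
DoU = (2C + 2 + N − H − X)/2 = (2·18 + 2 + 2 − 20 − 0)/2 = 20/2 = 10.
(Structurally: 2 ring(s) + 8 π bond(s) = 10.)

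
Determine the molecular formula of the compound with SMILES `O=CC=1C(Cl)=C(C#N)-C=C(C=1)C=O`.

C9H4ClNO2

Heavy atoms from the SMILES: 9 C, 1 Cl, 1 N, 2 O.
Implicit hydrogens by atom environment:
  4 × C (aromatic): no H
  2 × C (aromatic): 1 H each → 2
  2 × C: 1 H each → 2
  2 × O: no H
  1 × C: no H
  1 × Cl: no H
  1 × N: no H
  Total hydrogens = 4.
Molecular formula: C9H4ClNO2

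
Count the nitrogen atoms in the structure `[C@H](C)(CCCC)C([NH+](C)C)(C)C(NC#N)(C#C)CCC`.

3

The symbol for nitrogen appears 3 times in the SMILES.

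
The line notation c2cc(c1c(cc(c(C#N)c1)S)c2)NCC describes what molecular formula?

Heavy atoms from the SMILES: 13 C, 2 N, 1 S.
Implicit hydrogens by atom environment:
  5 × C (aromatic): 1 H each → 5
  5 × C (aromatic): no H
  1 × C: 3 H
  1 × C: 2 H
  1 × C: no H
  1 × N: 1 H
  1 × N: no H
  1 × S: 1 H
  Total hydrogens = 12.
Molecular formula: C13H12N2S

C13H12N2S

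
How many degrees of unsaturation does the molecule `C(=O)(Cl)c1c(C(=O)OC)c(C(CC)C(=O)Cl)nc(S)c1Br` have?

7

Molecular formula from the SMILES: C12H10BrCl2NO4S.
DoU = (2C + 2 + N − H − X)/2 = (2·12 + 2 + 1 − 10 − 3)/2 = 14/2 = 7.
(Structurally: 1 ring(s) + 6 π bond(s) = 7.)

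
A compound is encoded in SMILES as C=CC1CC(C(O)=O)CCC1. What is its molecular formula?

Heavy atoms from the SMILES: 9 C, 2 O.
Implicit hydrogens by atom environment:
  5 × C: 2 H each → 10
  3 × C: 1 H each → 3
  1 × C: no H
  1 × O: 1 H
  1 × O: no H
  Total hydrogens = 14.
Molecular formula: C9H14O2

C9H14O2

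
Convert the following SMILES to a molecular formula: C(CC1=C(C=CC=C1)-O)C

C9H12O

Heavy atoms from the SMILES: 9 C, 1 O.
Implicit hydrogens by atom environment:
  4 × C (aromatic): 1 H each → 4
  2 × C: 2 H each → 4
  2 × C (aromatic): no H
  1 × C: 3 H
  1 × O: 1 H
  Total hydrogens = 12.
Molecular formula: C9H12O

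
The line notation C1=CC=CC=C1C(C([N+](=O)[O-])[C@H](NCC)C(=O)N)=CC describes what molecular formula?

C14H19N3O3

Heavy atoms from the SMILES: 14 C, 3 N, 3 O.
Implicit hydrogens by atom environment:
  5 × C (aromatic): 1 H each → 5
  3 × C: 1 H each → 3
  2 × C: 3 H each → 6
  2 × C: no H
  2 × O: no H
  1 × C: 2 H
  1 × C (aromatic): no H
  1 × N: 2 H
  1 × N: 1 H
  1 × N (charge +1): no H
  1 × O (charge -1): no H
  Total hydrogens = 19.
Molecular formula: C14H19N3O3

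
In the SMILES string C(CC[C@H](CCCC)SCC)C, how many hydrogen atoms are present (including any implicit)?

24

Hydrogens are implicit in SMILES; fill each atom to its normal valence:
  7 × C: 2 H each → 14
  3 × C: 3 H each → 9
  1 × C: 1 H
  1 × S: no H
  Total hydrogens = 24.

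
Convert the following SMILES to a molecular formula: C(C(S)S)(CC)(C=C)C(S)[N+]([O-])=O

Heavy atoms from the SMILES: 7 C, 1 N, 2 O, 3 S.
Implicit hydrogens by atom environment:
  3 × C: 1 H each → 3
  3 × S: 1 H each → 3
  2 × C: 2 H each → 4
  1 × C: 3 H
  1 × C: no H
  1 × N (charge +1): no H
  1 × O: no H
  1 × O (charge -1): no H
  Total hydrogens = 13.
Molecular formula: C7H13NO2S3

C7H13NO2S3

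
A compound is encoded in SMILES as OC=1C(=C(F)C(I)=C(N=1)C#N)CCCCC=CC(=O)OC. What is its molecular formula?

Heavy atoms from the SMILES: 14 C, 1 F, 1 I, 2 N, 3 O.
Implicit hydrogens by atom environment:
  5 × C (aromatic): no H
  4 × C: 2 H each → 8
  2 × C: 1 H each → 2
  2 × C: no H
  2 × O: no H
  1 × C: 3 H
  1 × F: no H
  1 × I: no H
  1 × N (aromatic): no H
  1 × N: no H
  1 × O: 1 H
  Total hydrogens = 14.
Molecular formula: C14H14FIN2O3

C14H14FIN2O3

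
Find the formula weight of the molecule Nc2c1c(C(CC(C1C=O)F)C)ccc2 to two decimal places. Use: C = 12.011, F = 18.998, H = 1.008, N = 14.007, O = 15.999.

Molecular formula: C12H14FNO.
M = 12×12.011 + 1×18.998 + 14×1.008 + 1×14.007 + 1×15.999 = 207.25 g/mol.

207.25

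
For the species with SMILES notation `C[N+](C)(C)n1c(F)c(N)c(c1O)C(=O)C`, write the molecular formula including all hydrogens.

Heavy atoms from the SMILES: 9 C, 1 F, 3 N, 2 O.
Implicit hydrogens by atom environment:
  4 × C: 3 H each → 12
  4 × C (aromatic): no H
  1 × C: no H
  1 × F: no H
  1 × N: 2 H
  1 × N (aromatic): no H
  1 × N (charge +1): no H
  1 × O: 1 H
  1 × O: no H
  Total hydrogens = 15.
Net charge +1.
Molecular formula: C9H15FN3O2+

C9H15FN3O2+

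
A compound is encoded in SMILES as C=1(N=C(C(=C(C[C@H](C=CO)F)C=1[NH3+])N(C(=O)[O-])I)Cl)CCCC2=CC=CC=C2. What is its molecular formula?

C19H20ClFIN3O3

Heavy atoms from the SMILES: 19 C, 1 Cl, 1 F, 1 I, 3 N, 3 O.
Implicit hydrogens by atom environment:
  6 × C (aromatic): no H
  5 × C (aromatic): 1 H each → 5
  4 × C: 2 H each → 8
  3 × C: 1 H each → 3
  1 × C: no H
  1 × Cl: no H
  1 × F: no H
  1 × I: no H
  1 × N (charge +1): 3 H
  1 × N (aromatic): no H
  1 × N: no H
  1 × O: 1 H
  1 × O: no H
  1 × O (charge -1): no H
  Total hydrogens = 20.
Molecular formula: C19H20ClFIN3O3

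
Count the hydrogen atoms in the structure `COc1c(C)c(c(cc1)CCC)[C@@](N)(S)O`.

Hydrogens are implicit in SMILES; fill each atom to its normal valence:
  4 × C (aromatic): no H
  3 × C: 3 H each → 9
  2 × C: 2 H each → 4
  2 × C (aromatic): 1 H each → 2
  1 × C: no H
  1 × N: 2 H
  1 × O: 1 H
  1 × O: no H
  1 × S: 1 H
  Total hydrogens = 19.

19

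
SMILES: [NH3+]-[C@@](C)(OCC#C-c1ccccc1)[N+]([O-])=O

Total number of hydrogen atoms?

13

Hydrogens are implicit in SMILES; fill each atom to its normal valence:
  5 × C (aromatic): 1 H each → 5
  3 × C: no H
  2 × O: no H
  1 × C: 3 H
  1 × C: 2 H
  1 × C (aromatic): no H
  1 × N (charge +1): 3 H
  1 × N (charge +1): no H
  1 × O (charge -1): no H
  Total hydrogens = 13.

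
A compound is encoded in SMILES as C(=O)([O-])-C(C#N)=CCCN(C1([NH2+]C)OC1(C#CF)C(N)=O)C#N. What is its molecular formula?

Heavy atoms from the SMILES: 13 C, 1 F, 5 N, 4 O.
Implicit hydrogens by atom environment:
  9 × C: no H
  3 × N: no H
  3 × O: no H
  2 × C: 2 H each → 4
  1 × C: 3 H
  1 × C: 1 H
  1 × F: no H
  1 × N (charge +1): 2 H
  1 × N: 2 H
  1 × O (charge -1): no H
  Total hydrogens = 12.
Molecular formula: C13H12FN5O4

C13H12FN5O4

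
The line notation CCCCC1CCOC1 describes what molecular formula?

Heavy atoms from the SMILES: 8 C, 1 O.
Implicit hydrogens by atom environment:
  6 × C: 2 H each → 12
  1 × C: 3 H
  1 × C: 1 H
  1 × O: no H
  Total hydrogens = 16.
Molecular formula: C8H16O

C8H16O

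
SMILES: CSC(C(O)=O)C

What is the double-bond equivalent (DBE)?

Molecular formula from the SMILES: C4H8O2S.
DoU = (2C + 2 + N − H − X)/2 = (2·4 + 2 + 0 − 8 − 0)/2 = 2/2 = 1.
(Structurally: 0 ring(s) + 1 π bond(s) = 1.)

1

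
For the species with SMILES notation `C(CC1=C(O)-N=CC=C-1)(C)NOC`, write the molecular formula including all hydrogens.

Heavy atoms from the SMILES: 9 C, 2 N, 2 O.
Implicit hydrogens by atom environment:
  3 × C (aromatic): 1 H each → 3
  2 × C: 3 H each → 6
  2 × C (aromatic): no H
  1 × C: 2 H
  1 × C: 1 H
  1 × N: 1 H
  1 × N (aromatic): no H
  1 × O: 1 H
  1 × O: no H
  Total hydrogens = 14.
Molecular formula: C9H14N2O2

C9H14N2O2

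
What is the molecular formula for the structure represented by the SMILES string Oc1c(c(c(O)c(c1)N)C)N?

Heavy atoms from the SMILES: 7 C, 2 N, 2 O.
Implicit hydrogens by atom environment:
  5 × C (aromatic): no H
  2 × N: 2 H each → 4
  2 × O: 1 H each → 2
  1 × C: 3 H
  1 × C (aromatic): 1 H
  Total hydrogens = 10.
Molecular formula: C7H10N2O2

C7H10N2O2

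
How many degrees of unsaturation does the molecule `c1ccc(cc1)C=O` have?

5

Molecular formula from the SMILES: C7H6O.
DoU = (2C + 2 + N − H − X)/2 = (2·7 + 2 + 0 − 6 − 0)/2 = 10/2 = 5.
(Structurally: 1 ring(s) + 4 π bond(s) = 5.)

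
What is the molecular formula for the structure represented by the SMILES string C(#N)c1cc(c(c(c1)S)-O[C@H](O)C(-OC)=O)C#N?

Heavy atoms from the SMILES: 11 C, 2 N, 4 O, 1 S.
Implicit hydrogens by atom environment:
  4 × C (aromatic): no H
  3 × C: no H
  3 × O: no H
  2 × C (aromatic): 1 H each → 2
  2 × N: no H
  1 × C: 3 H
  1 × C: 1 H
  1 × O: 1 H
  1 × S: 1 H
  Total hydrogens = 8.
Molecular formula: C11H8N2O4S

C11H8N2O4S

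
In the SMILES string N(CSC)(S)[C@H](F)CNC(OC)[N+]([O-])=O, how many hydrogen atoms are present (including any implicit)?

Hydrogens are implicit in SMILES; fill each atom to its normal valence:
  2 × C: 3 H each → 6
  2 × C: 2 H each → 4
  2 × C: 1 H each → 2
  2 × O: no H
  1 × F: no H
  1 × N: 1 H
  1 × N: no H
  1 × N (charge +1): no H
  1 × O (charge -1): no H
  1 × S: 1 H
  1 × S: no H
  Total hydrogens = 14.

14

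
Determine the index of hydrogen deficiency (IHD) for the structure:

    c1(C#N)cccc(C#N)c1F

8

Molecular formula from the SMILES: C8H3FN2.
DoU = (2C + 2 + N − H − X)/2 = (2·8 + 2 + 2 − 3 − 1)/2 = 16/2 = 8.
(Structurally: 1 ring(s) + 7 π bond(s) = 8.)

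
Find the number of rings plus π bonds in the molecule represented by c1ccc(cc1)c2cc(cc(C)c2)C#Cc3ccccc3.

Molecular formula from the SMILES: C21H16.
DoU = (2C + 2 + N − H − X)/2 = (2·21 + 2 + 0 − 16 − 0)/2 = 28/2 = 14.
(Structurally: 3 ring(s) + 11 π bond(s) = 14.)

14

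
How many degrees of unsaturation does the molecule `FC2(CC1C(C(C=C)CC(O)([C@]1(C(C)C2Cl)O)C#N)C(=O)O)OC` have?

Molecular formula from the SMILES: C16H21ClFNO5.
DoU = (2C + 2 + N − H − X)/2 = (2·16 + 2 + 1 − 21 − 2)/2 = 12/2 = 6.
(Structurally: 2 ring(s) + 4 π bond(s) = 6.)

6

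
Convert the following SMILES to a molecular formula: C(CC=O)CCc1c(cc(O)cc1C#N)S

C12H13NO2S

Heavy atoms from the SMILES: 12 C, 1 N, 2 O, 1 S.
Implicit hydrogens by atom environment:
  4 × C: 2 H each → 8
  4 × C (aromatic): no H
  2 × C (aromatic): 1 H each → 2
  1 × C: 1 H
  1 × C: no H
  1 × N: no H
  1 × O: 1 H
  1 × O: no H
  1 × S: 1 H
  Total hydrogens = 13.
Molecular formula: C12H13NO2S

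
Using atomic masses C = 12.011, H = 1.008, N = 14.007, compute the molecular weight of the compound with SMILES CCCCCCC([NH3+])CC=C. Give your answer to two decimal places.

156.29

Molecular formula: C10H22N+.
M = 10×12.011 + 22×1.008 + 1×14.007 = 156.29 g/mol.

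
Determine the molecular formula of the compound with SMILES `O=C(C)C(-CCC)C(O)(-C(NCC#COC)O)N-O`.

C12H22N2O5

Heavy atoms from the SMILES: 12 C, 2 N, 5 O.
Implicit hydrogens by atom environment:
  4 × C: no H
  3 × C: 3 H each → 9
  3 × C: 2 H each → 6
  3 × O: 1 H each → 3
  2 × C: 1 H each → 2
  2 × N: 1 H each → 2
  2 × O: no H
  Total hydrogens = 22.
Molecular formula: C12H22N2O5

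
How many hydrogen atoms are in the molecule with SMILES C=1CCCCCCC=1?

14

Hydrogens are implicit in SMILES; fill each atom to its normal valence:
  6 × C: 2 H each → 12
  2 × C: 1 H each → 2
  Total hydrogens = 14.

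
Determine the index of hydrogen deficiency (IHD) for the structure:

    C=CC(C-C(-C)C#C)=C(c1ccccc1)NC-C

Molecular formula from the SMILES: C17H21N.
DoU = (2C + 2 + N − H − X)/2 = (2·17 + 2 + 1 − 21 − 0)/2 = 16/2 = 8.
(Structurally: 1 ring(s) + 7 π bond(s) = 8.)

8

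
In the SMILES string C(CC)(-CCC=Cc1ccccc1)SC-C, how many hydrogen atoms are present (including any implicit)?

Hydrogens are implicit in SMILES; fill each atom to its normal valence:
  5 × C (aromatic): 1 H each → 5
  4 × C: 2 H each → 8
  3 × C: 1 H each → 3
  2 × C: 3 H each → 6
  1 × C (aromatic): no H
  1 × S: no H
  Total hydrogens = 22.

22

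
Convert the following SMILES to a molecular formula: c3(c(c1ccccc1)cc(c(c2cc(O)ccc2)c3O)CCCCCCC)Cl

Heavy atoms from the SMILES: 25 C, 1 Cl, 2 O.
Implicit hydrogens by atom environment:
  10 × C (aromatic): 1 H each → 10
  8 × C (aromatic): no H
  6 × C: 2 H each → 12
  2 × O: 1 H each → 2
  1 × C: 3 H
  1 × Cl: no H
  Total hydrogens = 27.
Molecular formula: C25H27ClO2

C25H27ClO2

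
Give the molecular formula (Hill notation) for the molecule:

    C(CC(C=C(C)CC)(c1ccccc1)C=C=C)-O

C17H22O

Heavy atoms from the SMILES: 17 C, 1 O.
Implicit hydrogens by atom environment:
  5 × C (aromatic): 1 H each → 5
  4 × C: 2 H each → 8
  3 × C: no H
  2 × C: 3 H each → 6
  2 × C: 1 H each → 2
  1 × C (aromatic): no H
  1 × O: 1 H
  Total hydrogens = 22.
Molecular formula: C17H22O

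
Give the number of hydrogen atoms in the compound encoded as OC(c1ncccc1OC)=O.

Hydrogens are implicit in SMILES; fill each atom to its normal valence:
  3 × C (aromatic): 1 H each → 3
  2 × C (aromatic): no H
  2 × O: no H
  1 × C: 3 H
  1 × C: no H
  1 × N (aromatic): no H
  1 × O: 1 H
  Total hydrogens = 7.

7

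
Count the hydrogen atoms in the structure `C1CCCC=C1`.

10

Hydrogens are implicit in SMILES; fill each atom to its normal valence:
  4 × C: 2 H each → 8
  2 × C: 1 H each → 2
  Total hydrogens = 10.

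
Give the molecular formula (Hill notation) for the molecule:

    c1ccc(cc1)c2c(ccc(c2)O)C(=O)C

Heavy atoms from the SMILES: 14 C, 2 O.
Implicit hydrogens by atom environment:
  8 × C (aromatic): 1 H each → 8
  4 × C (aromatic): no H
  1 × C: 3 H
  1 × C: no H
  1 × O: 1 H
  1 × O: no H
  Total hydrogens = 12.
Molecular formula: C14H12O2

C14H12O2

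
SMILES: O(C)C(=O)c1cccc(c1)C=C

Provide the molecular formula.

C10H10O2

Heavy atoms from the SMILES: 10 C, 2 O.
Implicit hydrogens by atom environment:
  4 × C (aromatic): 1 H each → 4
  2 × C (aromatic): no H
  2 × O: no H
  1 × C: 3 H
  1 × C: 2 H
  1 × C: 1 H
  1 × C: no H
  Total hydrogens = 10.
Molecular formula: C10H10O2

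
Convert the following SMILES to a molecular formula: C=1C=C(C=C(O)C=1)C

Heavy atoms from the SMILES: 7 C, 1 O.
Implicit hydrogens by atom environment:
  4 × C (aromatic): 1 H each → 4
  2 × C (aromatic): no H
  1 × C: 3 H
  1 × O: 1 H
  Total hydrogens = 8.
Molecular formula: C7H8O

C7H8O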